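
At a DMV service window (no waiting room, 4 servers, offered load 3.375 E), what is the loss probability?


B(c,a) = (a^c/c!) / Σ_{k=0}^{c} a^k/k!
a^4/4! = 5.406097
Σ terms (k=0..4): 1.00000 + 3.37500 + 5.69531 + 6.40723 + 5.40610 = 21.883636
B = 5.406097/21.883636 = 0.247038

Final: 0.247038


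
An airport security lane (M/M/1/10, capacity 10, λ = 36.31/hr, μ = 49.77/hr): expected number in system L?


ρ = 36.31/49.77 = 0.7296
L = ρ[1 − (K+1)ρ^K + Kρ^(K+1)] / [(1−ρ)(1−ρ^(K+1))]
Numerator: 0.7296·(1 − 11·0.042716 + 10·0.031163) = 0.614113
Denominator: (0.2704)·(0.968837) = 0.262016
L = 0.614113/0.262016 = 2.3438

Final: 2.3438


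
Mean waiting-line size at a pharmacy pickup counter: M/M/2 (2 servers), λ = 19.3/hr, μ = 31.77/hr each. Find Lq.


a = λ/μ = 0.6075; ρ = a/2 = 0.3037
P₀ = 0.534042
Lq = P₀·a^c·ρ / (c!·(1−ρ)²) = 0.534042·0.36905·0.3037/(2·0.48477)
= 0.06174

Final: 0.06174


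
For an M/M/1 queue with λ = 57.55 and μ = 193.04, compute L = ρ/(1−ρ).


ρ = λ/μ = 57.55/193.04 = 0.2981
L = ρ/(1−ρ) = 0.2981/(1 − 0.2981) = 0.2981/0.7019 = 0.4248

Final: 0.4248


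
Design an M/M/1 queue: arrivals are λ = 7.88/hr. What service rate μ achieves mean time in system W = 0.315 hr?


W = 1/(μ−λ) ⇒ μ − λ = 1/W = 1/0.315 = 3.1746
μ = λ + 1/W = 7.88 + 3.1746 = 11.0546 per hr

Final: 11.0546 /hr


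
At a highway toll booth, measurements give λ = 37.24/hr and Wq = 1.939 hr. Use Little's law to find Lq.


Lq = λWq = 37.24·1.939 = 72.2084

Final: 72.2084


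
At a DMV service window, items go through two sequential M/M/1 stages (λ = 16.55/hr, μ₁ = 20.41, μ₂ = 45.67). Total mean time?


Each node sees arrival rate λ = 16.55/hr (tandem ⇒ throughput preserved).
W₁ = 1/(μ₁−λ) = 1/(20.41−16.55) = 0.25907 hr
W₂ = 1/(μ₂−λ) = 1/(45.67−16.55) = 0.03434 hr
W_total = W₁ + W₂ = 0.25907 + 0.03434 = 0.29341 hr

Final: 0.29341 hr


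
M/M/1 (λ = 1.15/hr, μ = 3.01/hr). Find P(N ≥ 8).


ρ = 1.15/3.01 = 0.3821
P(N ≥ n) = ρ^n = 0.3821^8 = 0.0004540

Final: 0.0004540


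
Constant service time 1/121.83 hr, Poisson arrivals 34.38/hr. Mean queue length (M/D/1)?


ρ = 34.38/121.83 = 0.2822
M/D/1: Lq = ρ²/(2(1−ρ)) = 0.07963/(2·0.7178) = 0.05547

Final: 0.05547


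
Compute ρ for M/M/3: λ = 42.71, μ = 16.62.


ρ = λ/(cμ) = 42.71/(3·16.62) = 42.71/49.86 = 0.8566

Final: 0.8566


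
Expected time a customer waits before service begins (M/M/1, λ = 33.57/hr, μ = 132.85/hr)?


ρ = 33.57/132.85 = 0.2527
Wq = ρ/(μ−λ) = 0.2527/(132.85 − 33.57) = 0.2527/99.28 = 0.002545 hr

Final: 0.002545 hr


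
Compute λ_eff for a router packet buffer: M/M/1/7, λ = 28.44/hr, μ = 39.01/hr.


ρ = 0.7290; P_K = (1−ρ)ρ^7/(1−ρ^8) = 0.032233
λ_eff = λ(1 − P_K) = 28.44·(1 − 0.032233) = 28.44·0.967767 = 27.5233 /hr

Final: 27.5233 /hr


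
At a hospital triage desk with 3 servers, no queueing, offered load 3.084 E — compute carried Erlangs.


B(3,3.084) = 0.356105 (Erlang-B)
Carried load = a(1 − B) = 3.084·(1 − 0.356105) = 3.084·0.643895 = 1.9858 E

Final: 1.9858 Erlangs


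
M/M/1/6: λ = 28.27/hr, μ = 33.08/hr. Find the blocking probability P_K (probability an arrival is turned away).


ρ = λ/μ = 28.27/33.08 = 0.8546
P_K = (1−ρ)ρ^K/(1−ρ^(K+1)) = (0.1454·0.389549)/(1 − 0.332906)
= 0.056642/0.667094 = 0.084909

Final: 0.084909


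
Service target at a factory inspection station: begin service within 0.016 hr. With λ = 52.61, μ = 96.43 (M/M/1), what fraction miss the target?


ρ = 52.61/96.43 = 0.5456
P(Wq > t) = ρ·e^{−(μ−λ)t} = 0.5456·e^{−0.7011}
= 0.5456·0.496029 = 0.270622

Final: 0.270622


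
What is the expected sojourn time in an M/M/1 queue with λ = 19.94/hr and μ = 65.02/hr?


W = 1/(μ−λ) = 1/(65.02 − 19.94) = 1/45.08 = 0.02218 hr

Final: 0.02218 hr


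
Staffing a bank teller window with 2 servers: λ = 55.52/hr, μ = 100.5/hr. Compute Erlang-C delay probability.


a = λ/μ = 0.5524; ρ = a/2 = 0.2762
P₀ = 0.567129 (from M/M/c formula)
C(c,a) = [a^c/(c!(1−ρ))]·P₀ = [0.30519/(2·0.7238)]·0.567129
= 0.21083·0.567129 = 0.119567

Final: 0.119567


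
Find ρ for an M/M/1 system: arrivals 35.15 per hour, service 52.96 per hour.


ρ = λ/μ = 35.15/52.96 = 0.6637

Final: 0.6637


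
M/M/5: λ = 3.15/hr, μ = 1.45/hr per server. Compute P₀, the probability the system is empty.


a = λ/μ = 3.15/1.45 = 2.1724; ρ = a/c = 0.4345
Σ_{k=0}^{4} a^k/k! (terms k=0..4) = 1.00000 + 2.17241 + 2.35969 + 1.70874 + 0.92802 = 8.16887
Tail: a^5/(5!(1−ρ)) = 48.38522/(120·0.5655) = 0.71299
P₀ = 1/(8.16887 + 0.71299) = 1/8.88186 = 0.112589

Final: 0.112589


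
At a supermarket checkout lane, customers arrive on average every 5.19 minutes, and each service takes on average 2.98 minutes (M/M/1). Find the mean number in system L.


λ = 60/5.19 = 11.5607 /hr
μ = 60/2.98 = 20.1342 /hr
ρ = λ/μ = 11.5607/20.1342 = 0.5742
L = ρ/(1−ρ) = 0.5742/0.4258 = 1.3484

Final: 1.3484


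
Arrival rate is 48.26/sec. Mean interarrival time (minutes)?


Mean interarrival time = 1/λ = 1/48.26 second = 0.02072 second
In minutes: 0.02072 × 0.0166667 = 0.0003454 min

Final: 0.0003454 min


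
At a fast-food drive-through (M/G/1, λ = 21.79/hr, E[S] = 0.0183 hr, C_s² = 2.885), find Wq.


ρ = λ·E[S] = 21.79·0.0183 = 0.3988
E[S²] = E[S]²(1+C_s²) = 0.0183²·(1+2.885) = 0.001301
Wq = λ·E[S²]/(2(1−ρ)) = 21.79·0.001301/(2·0.6012) = 0.02358 hr

Final: 0.02358 hr


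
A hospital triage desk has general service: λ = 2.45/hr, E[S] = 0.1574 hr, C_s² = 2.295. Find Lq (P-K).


ρ = λ·E[S] = 2.45·0.1574 = 0.3856
Lq = ρ²(1+C_s²)/(2(1−ρ)) = 0.1487·(1+2.295)/(2·0.6144)
= 0.1487·3.2950/1.2287 = 0.39878

Final: 0.39878


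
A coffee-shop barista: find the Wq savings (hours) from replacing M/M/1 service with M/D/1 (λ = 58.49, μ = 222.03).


ρ = 58.49/222.03 = 0.2634
Wq(M/M/1) = ρ/(μ−λ) = 0.2634/163.54 = 0.001611 hr
Wq(M/D/1) = ρ/(2(μ−λ)) = 0.0008054 hr
Savings = 0.001611 − 0.0008054 = 0.0008054 hr

Final: 0.0008054 hr


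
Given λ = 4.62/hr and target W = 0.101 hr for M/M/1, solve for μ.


W = 1/(μ−λ) ⇒ μ − λ = 1/W = 1/0.101 = 9.9010
μ = λ + 1/W = 4.62 + 9.9010 = 14.5210 per hr

Final: 14.5210 /hr


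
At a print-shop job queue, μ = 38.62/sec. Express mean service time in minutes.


Mean service time = 1/μ = 1/38.62 second = 0.02589 second
In minutes: 0.02589 × 0.0166667 = 0.0004316 min

Final: 0.0004316 min


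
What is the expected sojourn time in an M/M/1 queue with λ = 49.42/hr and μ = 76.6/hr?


W = 1/(μ−λ) = 1/(76.6 − 49.42) = 1/27.18 = 0.03679 hr

Final: 0.03679 hr


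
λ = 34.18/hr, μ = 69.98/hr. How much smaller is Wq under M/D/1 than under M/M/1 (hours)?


ρ = 34.18/69.98 = 0.4884
Wq(M/M/1) = ρ/(μ−λ) = 0.4884/35.80 = 0.01364 hr
Wq(M/D/1) = ρ/(2(μ−λ)) = 0.006822 hr
Savings = 0.01364 − 0.006822 = 0.006822 hr

Final: 0.006822 hr


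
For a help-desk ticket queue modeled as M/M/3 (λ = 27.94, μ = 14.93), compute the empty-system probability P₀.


a = λ/μ = 27.94/14.93 = 1.8714; ρ = a/c = 0.6238
Σ_{k=0}^{2} a^k/k! (terms k=0..2) = 1.00000 + 1.87140 + 1.75107 = 4.62247
Tail: a^3/(3!(1−ρ)) = 6.55390/(6·0.3762) = 2.90355
P₀ = 1/(4.62247 + 2.90355) = 1/7.52602 = 0.132872

Final: 0.132872


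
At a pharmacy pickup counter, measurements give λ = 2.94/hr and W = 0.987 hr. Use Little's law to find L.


L = λW = 2.94·0.987 = 2.9018

Final: 2.9018


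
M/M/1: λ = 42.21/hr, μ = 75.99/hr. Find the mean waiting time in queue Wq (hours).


ρ = 42.21/75.99 = 0.5555
Wq = ρ/(μ−λ) = 0.5555/(75.99 − 42.21) = 0.5555/33.78 = 0.01644 hr

Final: 0.01644 hr


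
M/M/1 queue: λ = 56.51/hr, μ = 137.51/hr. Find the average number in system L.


ρ = λ/μ = 56.51/137.51 = 0.4110
L = ρ/(1−ρ) = 0.4110/(1 − 0.4110) = 0.4110/0.5890 = 0.6977

Final: 0.6977


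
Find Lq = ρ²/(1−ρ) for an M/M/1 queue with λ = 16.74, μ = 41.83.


ρ = 16.74/41.83 = 0.4002
Lq = ρ²/(1−ρ) = 0.1602/0.5998 = 0.2670

Final: 0.2670


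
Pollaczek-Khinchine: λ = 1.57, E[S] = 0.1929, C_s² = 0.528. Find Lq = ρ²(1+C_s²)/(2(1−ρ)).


ρ = λ·E[S] = 1.57·0.1929 = 0.3029
Lq = ρ²(1+C_s²)/(2(1−ρ)) = 0.09172·(1+0.528)/(2·0.6971)
= 0.09172·1.5280/1.3943 = 0.10052

Final: 0.10052


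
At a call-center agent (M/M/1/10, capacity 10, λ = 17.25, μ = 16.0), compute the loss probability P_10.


ρ = λ/μ = 17.25/16.0 = 1.0781
P_K = (1−ρ)ρ^K/(1−ρ^(K+1)) = (-0.07812·2.121735)/(1 − 2.287496)
= -0.165761/-1.287496 = 0.128746

Final: 0.128746


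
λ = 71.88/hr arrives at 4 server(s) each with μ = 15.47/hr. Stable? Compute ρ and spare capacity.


Total capacity cμ = 4·15.47 = 61.88/hr
ρ = λ/(cμ) = 71.88/61.88 = 1.1616
Stable ⇔ ρ < 1: NO
Spare capacity = cμ − λ = 61.88 − 71.88 = -10.00/hr

Final: ρ = 1.1616; unstable; margin = -10.00/hr


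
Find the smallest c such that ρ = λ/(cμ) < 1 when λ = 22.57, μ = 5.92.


Stability requires cμ > λ ⇔ c > λ/μ.
λ/μ = 22.57/5.92 = 3.8125
Minimum integer c = ⌊3.8125⌋ + 1 = 4
Check: 4·5.92 = 23.68 > 22.57, while 3·5.92 = 17.76 ≤ 22.57

Final: 4 servers


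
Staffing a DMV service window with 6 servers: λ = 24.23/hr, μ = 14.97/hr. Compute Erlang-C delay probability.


a = λ/μ = 1.6186; ρ = a/6 = 0.2698
P₀ = 0.198102 (from M/M/c formula)
C(c,a) = [a^c/(c!(1−ρ))]·P₀ = [17.98000/(720·0.7302)]·0.198102
= 0.03420·0.198102 = 0.006775

Final: 0.006775


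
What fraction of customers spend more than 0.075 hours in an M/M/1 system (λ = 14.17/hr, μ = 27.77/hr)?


W ~ Exponential(μ−λ) for M/M/1.
μ − λ = 27.77 − 14.17 = 13.6000
P(W > t) = e^{−(μ−λ)t} = e^{−1.0200} = 0.360595

Final: 0.360595


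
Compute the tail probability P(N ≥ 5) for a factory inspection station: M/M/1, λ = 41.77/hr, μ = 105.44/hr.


ρ = 41.77/105.44 = 0.3961
P(N ≥ n) = ρ^n = 0.3961^5 = 0.009757

Final: 0.009757


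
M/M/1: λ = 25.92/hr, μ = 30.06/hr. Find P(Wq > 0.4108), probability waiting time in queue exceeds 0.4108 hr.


ρ = 25.92/30.06 = 0.8623
P(Wq > t) = ρ·e^{−(μ−λ)t} = 0.8623·e^{−1.7007}
= 0.8623·0.182553 = 0.157411

Final: 0.157411


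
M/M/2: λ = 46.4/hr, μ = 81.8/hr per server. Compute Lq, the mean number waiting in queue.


a = λ/μ = 0.5672; ρ = a/2 = 0.2836
P₀ = 0.558095
Lq = P₀·a^c·ρ / (c!·(1−ρ)²) = 0.558095·0.32176·0.2836/(2·0.51320)
= 0.04962

Final: 0.04962


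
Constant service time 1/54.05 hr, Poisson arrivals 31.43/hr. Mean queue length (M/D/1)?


ρ = 31.43/54.05 = 0.5815
M/D/1: Lq = ρ²/(2(1−ρ)) = 0.3381/(2·0.4185) = 0.40399

Final: 0.40399


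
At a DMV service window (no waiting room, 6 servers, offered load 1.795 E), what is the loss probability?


B(c,a) = (a^c/c!) / Σ_{k=0}^{c} a^k/k!
a^6/6! = 0.046457
Σ terms (k=0..6): 1.00000 + 1.79500 + 1.61101 + 0.96392 + 0.43256 + 0.15529 + 0.04646 = 6.004242
B = 0.046457/6.004242 = 0.007737

Final: 0.007737


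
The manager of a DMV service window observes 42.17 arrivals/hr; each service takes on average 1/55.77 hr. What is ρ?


ρ = λ/μ = 42.17/55.77 = 0.7561

Final: 0.7561


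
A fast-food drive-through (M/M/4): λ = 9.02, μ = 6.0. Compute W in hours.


a = 1.5033; ρ = 0.3758; P₀ = 0.220237
Lq = P₀·a^c·ρ/(c!(1−ρ)²) = 0.04522
Wq = Lq/λ = 0.04522/9.02 = 0.005013 hr
W = Wq + 1/μ = 0.005013 + 0.16667 = 0.17168 hr

Final: 0.17168 hr


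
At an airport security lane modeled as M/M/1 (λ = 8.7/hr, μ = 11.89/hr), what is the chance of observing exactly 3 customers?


ρ = 8.7/11.89 = 0.7317
P_n = (1−ρ)·ρ^n = (1 − 0.7317)·0.7317^3 = 0.2683·0.391753 = 0.105104

Final: 0.105104


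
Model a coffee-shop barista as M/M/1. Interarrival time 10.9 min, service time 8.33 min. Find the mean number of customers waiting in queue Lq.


λ = 60/10.9 = 5.5046 /hr
μ = 60/8.33 = 7.2029 /hr
ρ = λ/μ = 5.5046/7.2029 = 0.7642
Lq = ρ²/(1−ρ) = 0.5840/0.2358 = 2.4770

Final: 2.4770


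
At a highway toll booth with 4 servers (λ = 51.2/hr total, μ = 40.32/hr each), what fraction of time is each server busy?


ρ = λ/(cμ) = 51.2/(4·40.32) = 51.2/161.28 = 0.3175

Final: 0.3175


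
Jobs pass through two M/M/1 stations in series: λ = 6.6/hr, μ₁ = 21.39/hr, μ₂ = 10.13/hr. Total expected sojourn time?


Each node sees arrival rate λ = 6.6/hr (tandem ⇒ throughput preserved).
W₁ = 1/(μ₁−λ) = 1/(21.39−6.6) = 0.06761 hr
W₂ = 1/(μ₂−λ) = 1/(10.13−6.6) = 0.28329 hr
W_total = W₁ + W₂ = 0.06761 + 0.28329 = 0.35090 hr

Final: 0.35090 hr


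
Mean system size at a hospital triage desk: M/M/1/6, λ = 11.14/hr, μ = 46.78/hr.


ρ = 11.14/46.78 = 0.2381
L = ρ[1 − (K+1)ρ^K + Kρ^(K+1)] / [(1−ρ)(1−ρ^(K+1))]
Numerator: 0.2381·(1 − 7·0.0001824 + 6·0.00004343) = 0.237894
Denominator: (0.7619)·(0.999957) = 0.761831
L = 0.237894/0.761831 = 0.3123

Final: 0.3123


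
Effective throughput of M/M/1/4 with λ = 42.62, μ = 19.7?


ρ = 2.1635; P_K = (1−ρ)ρ^4/(1−ρ^5) = 0.549367
λ_eff = λ(1 − P_K) = 42.62·(1 − 0.549367) = 42.62·0.450633 = 19.2060 /hr

Final: 19.2060 /hr


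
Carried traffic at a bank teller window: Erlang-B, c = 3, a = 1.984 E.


B(3,1.984) = 0.208130 (Erlang-B)
Carried load = a(1 − B) = 1.984·(1 − 0.208130) = 1.984·0.791870 = 1.5711 E

Final: 1.5711 Erlangs


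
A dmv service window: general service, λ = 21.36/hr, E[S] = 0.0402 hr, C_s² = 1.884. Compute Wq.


ρ = λ·E[S] = 21.36·0.0402 = 0.8587
E[S²] = E[S]²(1+C_s²) = 0.0402²·(1+1.884) = 0.004661
Wq = λ·E[S²]/(2(1−ρ)) = 21.36·0.004661/(2·0.1413) = 0.35220 hr

Final: 0.35220 hr


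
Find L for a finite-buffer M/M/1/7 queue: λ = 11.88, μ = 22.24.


ρ = 11.88/22.24 = 0.5342
L = ρ[1 − (K+1)ρ^K + Kρ^(K+1)] / [(1−ρ)(1−ρ^(K+1))]
Numerator: 0.5342·(1 − 8·0.012410 + 7·0.006629) = 0.505928
Denominator: (0.4658)·(0.993371) = 0.462739
L = 0.505928/0.462739 = 1.0933

Final: 1.0933


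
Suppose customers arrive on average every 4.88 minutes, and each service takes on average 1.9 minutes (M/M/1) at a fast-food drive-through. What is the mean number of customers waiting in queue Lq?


λ = 60/4.88 = 12.2951 /hr
μ = 60/1.9 = 31.5789 /hr
ρ = λ/μ = 12.2951/31.5789 = 0.3893
Lq = ρ²/(1−ρ) = 0.1516/0.6107 = 0.2482

Final: 0.2482


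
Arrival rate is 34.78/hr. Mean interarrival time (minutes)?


Mean interarrival time = 1/λ = 1/34.78 hour = 0.02875 hour
In minutes: 0.02875 × 60 = 1.7251 min

Final: 1.7251 min


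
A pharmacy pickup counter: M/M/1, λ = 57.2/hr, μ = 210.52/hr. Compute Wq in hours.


ρ = 57.2/210.52 = 0.2717
Wq = ρ/(μ−λ) = 0.2717/(210.52 − 57.2) = 0.2717/153.32 = 0.001772 hr

Final: 0.001772 hr


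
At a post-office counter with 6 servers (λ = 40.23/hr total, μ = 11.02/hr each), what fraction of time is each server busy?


ρ = λ/(cμ) = 40.23/(6·11.02) = 40.23/66.12 = 0.6084

Final: 0.6084


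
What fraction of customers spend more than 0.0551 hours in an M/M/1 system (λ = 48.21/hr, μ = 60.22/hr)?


W ~ Exponential(μ−λ) for M/M/1.
μ − λ = 60.22 − 48.21 = 12.0100
P(W > t) = e^{−(μ−λ)t} = e^{−0.6618} = 0.515947

Final: 0.515947


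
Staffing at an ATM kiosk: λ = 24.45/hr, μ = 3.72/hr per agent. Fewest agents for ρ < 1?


Stability requires cμ > λ ⇔ c > λ/μ.
λ/μ = 24.45/3.72 = 6.5726
Minimum integer c = ⌊6.5726⌋ + 1 = 7
Check: 7·3.72 = 26.04 > 24.45, while 6·3.72 = 22.32 ≤ 24.45

Final: 7 servers


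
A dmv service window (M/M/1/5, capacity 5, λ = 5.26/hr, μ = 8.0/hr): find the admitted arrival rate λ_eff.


ρ = 0.6575; P_K = (1−ρ)ρ^5/(1−ρ^6) = 0.045785
λ_eff = λ(1 − P_K) = 5.26·(1 − 0.045785) = 5.26·0.954215 = 5.0192 /hr

Final: 5.0192 /hr


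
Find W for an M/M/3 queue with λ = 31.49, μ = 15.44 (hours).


a = 2.0395; ρ = 0.6798; P₀ = 0.104871
Lq = P₀·a^c·ρ/(c!(1−ρ)²) = 0.98342
Wq = Lq/λ = 0.98342/31.49 = 0.03123 hr
W = Wq + 1/μ = 0.03123 + 0.06477 = 0.09600 hr

Final: 0.09600 hr


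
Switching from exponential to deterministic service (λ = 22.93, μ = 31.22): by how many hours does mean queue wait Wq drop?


ρ = 22.93/31.22 = 0.7345
Wq(M/M/1) = ρ/(μ−λ) = 0.7345/8.29 = 0.08860 hr
Wq(M/D/1) = ρ/(2(μ−λ)) = 0.04430 hr
Savings = 0.08860 − 0.04430 = 0.04430 hr

Final: 0.04430 hr


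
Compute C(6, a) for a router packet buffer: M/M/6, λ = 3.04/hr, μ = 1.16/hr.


a = λ/μ = 2.6207; ρ = a/6 = 0.4368
P₀ = 0.072208 (from M/M/c formula)
C(c,a) = [a^c/(c!(1−ρ))]·P₀ = [323.96162/(720·0.5632)]·0.072208
= 0.79888·0.072208 = 0.057686

Final: 0.057686


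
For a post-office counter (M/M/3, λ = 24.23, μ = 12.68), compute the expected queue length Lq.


a = λ/μ = 1.9109; ρ = a/3 = 0.6370
P₀ = 0.125946
Lq = P₀·a^c·ρ / (c!·(1−ρ)²) = 0.125946·6.97754·0.6370/(6·0.13180)
= 0.70785

Final: 0.70785


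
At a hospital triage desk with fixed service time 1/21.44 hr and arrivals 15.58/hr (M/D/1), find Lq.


ρ = 15.58/21.44 = 0.7267
M/D/1: Lq = ρ²/(2(1−ρ)) = 0.5281/(2·0.2733) = 0.96601

Final: 0.96601


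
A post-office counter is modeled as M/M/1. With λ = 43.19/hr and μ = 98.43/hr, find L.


ρ = λ/μ = 43.19/98.43 = 0.4388
L = ρ/(1−ρ) = 0.4388/(1 − 0.4388) = 0.4388/0.5612 = 0.7819

Final: 0.7819


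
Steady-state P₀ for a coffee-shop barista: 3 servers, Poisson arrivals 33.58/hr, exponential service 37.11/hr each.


a = λ/μ = 33.58/37.11 = 0.9049; ρ = a/c = 0.3016
Σ_{k=0}^{2} a^k/k! (terms k=0..2) = 1.00000 + 0.90488 + 0.40940 = 2.31428
Tail: a^3/(3!(1−ρ)) = 0.74092/(6·0.6984) = 0.17682
P₀ = 1/(2.31428 + 0.17682) = 1/2.49110 = 0.401429

Final: 0.401429


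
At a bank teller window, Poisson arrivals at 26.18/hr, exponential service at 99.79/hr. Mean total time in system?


W = 1/(μ−λ) = 1/(99.79 − 26.18) = 1/73.61 = 0.01359 hr

Final: 0.01359 hr


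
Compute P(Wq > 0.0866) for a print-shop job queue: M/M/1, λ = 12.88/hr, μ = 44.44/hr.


ρ = 12.88/44.44 = 0.2898
P(Wq > t) = ρ·e^{−(μ−λ)t} = 0.2898·e^{−2.7331}
= 0.2898·0.065018 = 0.018844

Final: 0.018844


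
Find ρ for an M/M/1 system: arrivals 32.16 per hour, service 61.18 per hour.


ρ = λ/μ = 32.16/61.18 = 0.5257

Final: 0.5257


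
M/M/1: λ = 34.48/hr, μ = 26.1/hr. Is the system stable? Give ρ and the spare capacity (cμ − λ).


Total capacity cμ = 1·26.1 = 26.10/hr
ρ = λ/(cμ) = 34.48/26.10 = 1.3211
Stable ⇔ ρ < 1: NO
Spare capacity = cμ − λ = 26.10 − 34.48 = -8.38/hr

Final: ρ = 1.3211; unstable; margin = -8.38/hr


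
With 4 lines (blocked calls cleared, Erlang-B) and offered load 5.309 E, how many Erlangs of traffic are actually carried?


B(4,5.309) = 0.421979 (Erlang-B)
Carried load = a(1 − B) = 5.309·(1 − 0.421979) = 5.309·0.578021 = 3.0687 E

Final: 3.0687 Erlangs


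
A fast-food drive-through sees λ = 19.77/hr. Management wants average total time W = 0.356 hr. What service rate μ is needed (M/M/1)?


W = 1/(μ−λ) ⇒ μ − λ = 1/W = 1/0.356 = 2.8090
μ = λ + 1/W = 19.77 + 2.8090 = 22.5790 per hr

Final: 22.5790 /hr


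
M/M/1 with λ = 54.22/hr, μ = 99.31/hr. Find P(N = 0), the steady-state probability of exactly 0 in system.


ρ = 54.22/99.31 = 0.5460
P_n = (1−ρ)·ρ^n = (1 − 0.5460)·0.5460^0 = 0.4540·1.000000 = 0.454033

Final: 0.454033


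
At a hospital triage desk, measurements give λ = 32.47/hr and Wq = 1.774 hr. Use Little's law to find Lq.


Lq = λWq = 32.47·1.774 = 57.6018

Final: 57.6018


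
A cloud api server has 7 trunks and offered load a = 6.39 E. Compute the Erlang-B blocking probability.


B(c,a) = (a^c/c!) / Σ_{k=0}^{c} a^k/k!
a^7/7! = 86.312853
Σ terms (k=0..7): 1.00000 + 6.39000 + 20.41605 + 43.48619 + 69.46918 + 88.78162 + 94.55242 + 86.31285 = 410.408309
B = 86.312853/410.408309 = 0.210310

Final: 0.210310


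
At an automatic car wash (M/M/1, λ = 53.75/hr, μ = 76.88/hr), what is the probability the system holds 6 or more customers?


ρ = 53.75/76.88 = 0.6991
P(N ≥ n) = ρ^n = 0.6991^6 = 0.116786

Final: 0.116786


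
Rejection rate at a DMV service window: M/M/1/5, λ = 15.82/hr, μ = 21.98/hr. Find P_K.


ρ = λ/μ = 15.82/21.98 = 0.7197
P_K = (1−ρ)ρ^K/(1−ρ^(K+1)) = (0.2803·0.193150)/(1 − 0.139019)
= 0.054131/0.860981 = 0.062871

Final: 0.062871


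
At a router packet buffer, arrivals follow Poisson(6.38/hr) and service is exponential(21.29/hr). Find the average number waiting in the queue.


ρ = 6.38/21.29 = 0.2997
Lq = ρ²/(1−ρ) = 0.08980/0.7003 = 0.1282

Final: 0.1282


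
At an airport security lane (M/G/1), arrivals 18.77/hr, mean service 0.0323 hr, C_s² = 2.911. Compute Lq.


ρ = λ·E[S] = 18.77·0.0323 = 0.6063
Lq = ρ²(1+C_s²)/(2(1−ρ)) = 0.3676·(1+2.911)/(2·0.3937)
= 0.3676·3.9110/0.7875 = 1.82555

Final: 1.82555


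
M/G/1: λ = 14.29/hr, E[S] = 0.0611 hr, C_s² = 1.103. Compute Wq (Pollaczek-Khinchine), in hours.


ρ = λ·E[S] = 14.29·0.0611 = 0.8731
E[S²] = E[S]²(1+C_s²) = 0.0611²·(1+1.103) = 0.007851
Wq = λ·E[S²]/(2(1−ρ)) = 14.29·0.007851/(2·0.1269) = 0.44211 hr

Final: 0.44211 hr


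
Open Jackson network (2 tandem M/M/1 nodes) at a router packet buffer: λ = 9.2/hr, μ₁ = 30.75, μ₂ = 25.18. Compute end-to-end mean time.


Each node sees arrival rate λ = 9.2/hr (tandem ⇒ throughput preserved).
W₁ = 1/(μ₁−λ) = 1/(30.75−9.2) = 0.04640 hr
W₂ = 1/(μ₂−λ) = 1/(25.18−9.2) = 0.06258 hr
W_total = W₁ + W₂ = 0.04640 + 0.06258 = 0.10898 hr

Final: 0.10898 hr


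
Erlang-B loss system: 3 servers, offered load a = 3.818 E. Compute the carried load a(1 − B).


B(3,3.818) = 0.433809 (Erlang-B)
Carried load = a(1 − B) = 3.818·(1 − 0.433809) = 3.818·0.566191 = 2.1617 E

Final: 2.1617 Erlangs


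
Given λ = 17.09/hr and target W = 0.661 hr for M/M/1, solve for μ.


W = 1/(μ−λ) ⇒ μ − λ = 1/W = 1/0.661 = 1.5129
μ = λ + 1/W = 17.09 + 1.5129 = 18.6029 per hr

Final: 18.6029 /hr


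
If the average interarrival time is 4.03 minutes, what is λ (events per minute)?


λ = 1/(interarrival time) in consistent units.
1 minute = 1 min, so λ = 1/4.03 = 0.2481 per minute

Final: 0.2481 /min


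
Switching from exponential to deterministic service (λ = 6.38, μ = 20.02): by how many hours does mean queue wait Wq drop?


ρ = 6.38/20.02 = 0.3187
Wq(M/M/1) = ρ/(μ−λ) = 0.3187/13.64 = 0.02336 hr
Wq(M/D/1) = ρ/(2(μ−λ)) = 0.01168 hr
Savings = 0.02336 − 0.01168 = 0.01168 hr

Final: 0.01168 hr


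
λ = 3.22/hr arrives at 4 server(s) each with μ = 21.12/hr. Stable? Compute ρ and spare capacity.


Total capacity cμ = 4·21.12 = 84.48/hr
ρ = λ/(cμ) = 3.22/84.48 = 0.03812
Stable ⇔ ρ < 1: YES
Spare capacity = cμ − λ = 84.48 − 3.22 = 81.26/hr

Final: ρ = 0.03812; stable; margin = 81.26/hr


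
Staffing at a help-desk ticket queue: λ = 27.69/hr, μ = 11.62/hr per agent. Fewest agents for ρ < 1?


Stability requires cμ > λ ⇔ c > λ/μ.
λ/μ = 27.69/11.62 = 2.3830
Minimum integer c = ⌊2.3830⌋ + 1 = 3
Check: 3·11.62 = 34.86 > 27.69, while 2·11.62 = 23.24 ≤ 27.69

Final: 3 servers


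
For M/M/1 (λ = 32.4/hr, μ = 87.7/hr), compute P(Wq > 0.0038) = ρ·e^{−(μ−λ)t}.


ρ = 32.4/87.7 = 0.3694
P(Wq > t) = ρ·e^{−(μ−λ)t} = 0.3694·e^{−0.2101}
= 0.3694·0.810471 = 0.299421

Final: 0.299421


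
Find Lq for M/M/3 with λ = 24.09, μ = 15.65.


a = λ/μ = 1.5393; ρ = a/3 = 0.5131
P₀ = 0.201107
Lq = P₀·a^c·ρ / (c!·(1−ρ)²) = 0.201107·3.64727·0.5131/(6·0.23707)
= 0.26458

Final: 0.26458


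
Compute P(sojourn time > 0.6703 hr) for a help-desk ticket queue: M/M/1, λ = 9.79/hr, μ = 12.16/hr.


W ~ Exponential(μ−λ) for M/M/1.
μ − λ = 12.16 − 9.79 = 2.3700
P(W > t) = e^{−(μ−λ)t} = e^{−1.5886} = 0.204209

Final: 0.204209


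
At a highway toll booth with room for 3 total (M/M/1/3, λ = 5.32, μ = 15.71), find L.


ρ = 5.32/15.71 = 0.3386
L = ρ[1 − (K+1)ρ^K + Kρ^(K+1)] / [(1−ρ)(1−ρ^(K+1))]
Numerator: 0.3386·(1 − 4·0.038833 + 3·0.013150) = 0.299396
Denominator: (0.6614)·(0.986850) = 0.652665
L = 0.299396/0.652665 = 0.4587

Final: 0.4587


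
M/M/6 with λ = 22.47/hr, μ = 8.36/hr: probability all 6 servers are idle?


a = λ/μ = 22.47/8.36 = 2.6878; ρ = a/c = 0.4480
Σ_{k=0}^{5} a^k/k! (terms k=0..5) = 1.00000 + 2.68780 + 3.61213 + 3.23623 + 2.17458 + 1.16897 = 13.87971
Tail: a^6/(6!(1−ρ)) = 377.03422/(720·0.5520) = 0.94860
P₀ = 1/(13.87971 + 0.94860) = 1/14.82831 = 0.067439

Final: 0.067439


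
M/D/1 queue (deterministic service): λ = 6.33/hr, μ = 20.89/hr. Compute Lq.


ρ = 6.33/20.89 = 0.3030
M/D/1: Lq = ρ²/(2(1−ρ)) = 0.09182/(2·0.6970) = 0.06587

Final: 0.06587


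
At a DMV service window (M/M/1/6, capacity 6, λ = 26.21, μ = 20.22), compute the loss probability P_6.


ρ = λ/μ = 26.21/20.22 = 1.2962
P_K = (1−ρ)ρ^K/(1−ρ^(K+1)) = (-0.2962·4.743678)/(1 − 6.148952)
= -1.405274/-5.148952 = 0.272924

Final: 0.272924


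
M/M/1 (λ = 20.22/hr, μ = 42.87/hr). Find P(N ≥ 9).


ρ = 20.22/42.87 = 0.4717
P(N ≥ n) = ρ^n = 0.4717^9 = 0.001155

Final: 0.001155


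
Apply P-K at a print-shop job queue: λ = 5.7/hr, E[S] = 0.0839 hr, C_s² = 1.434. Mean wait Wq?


ρ = λ·E[S] = 5.7·0.0839 = 0.4782
E[S²] = E[S]²(1+C_s²) = 0.0839²·(1+1.434) = 0.017133
Wq = λ·E[S²]/(2(1−ρ)) = 5.7·0.017133/(2·0.5218) = 0.09359 hr

Final: 0.09359 hr


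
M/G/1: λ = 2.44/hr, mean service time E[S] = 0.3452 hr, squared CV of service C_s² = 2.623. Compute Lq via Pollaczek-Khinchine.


ρ = λ·E[S] = 2.44·0.3452 = 0.8423
Lq = ρ²(1+C_s²)/(2(1−ρ)) = 0.7094·(1+2.623)/(2·0.1577)
= 0.7094·3.6230/0.3154 = 8.14882

Final: 8.14882


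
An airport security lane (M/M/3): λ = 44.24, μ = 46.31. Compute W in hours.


a = 0.9553; ρ = 0.3184; P₀ = 0.380983
Lq = P₀·a^c·ρ/(c!(1−ρ)²) = 0.03795
Wq = Lq/λ = 0.03795/44.24 = 0.0008578 hr
W = Wq + 1/μ = 0.0008578 + 0.02159 = 0.02245 hr

Final: 0.02245 hr


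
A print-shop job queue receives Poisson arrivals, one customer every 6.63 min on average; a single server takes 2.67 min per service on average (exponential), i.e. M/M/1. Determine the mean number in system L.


λ = 60/6.63 = 9.0498 /hr
μ = 60/2.67 = 22.4719 /hr
ρ = λ/μ = 9.0498/22.4719 = 0.4027
L = ρ/(1−ρ) = 0.4027/0.5973 = 0.6742

Final: 0.6742


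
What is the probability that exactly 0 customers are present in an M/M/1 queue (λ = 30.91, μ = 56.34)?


ρ = 30.91/56.34 = 0.5486
P_n = (1−ρ)·ρ^n = (1 − 0.5486)·0.5486^0 = 0.4514·1.000000 = 0.451367

Final: 0.451367


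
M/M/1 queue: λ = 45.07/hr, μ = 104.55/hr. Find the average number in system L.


ρ = λ/μ = 45.07/104.55 = 0.4311
L = ρ/(1−ρ) = 0.4311/(1 − 0.4311) = 0.4311/0.5689 = 0.7577

Final: 0.7577


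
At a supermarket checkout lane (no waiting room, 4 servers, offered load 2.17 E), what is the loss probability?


B(c,a) = (a^c/c!) / Σ_{k=0}^{c} a^k/k!
a^4/4! = 0.923906
Σ terms (k=0..4): 1.00000 + 2.17000 + 2.35445 + 1.70305 + 0.92391 = 8.151408
B = 0.923906/8.151408 = 0.113343

Final: 0.113343


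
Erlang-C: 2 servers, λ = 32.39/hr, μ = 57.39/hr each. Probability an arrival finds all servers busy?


a = λ/μ = 0.5644; ρ = a/2 = 0.2822
P₀ = 0.559829 (from M/M/c formula)
C(c,a) = [a^c/(c!(1−ρ))]·P₀ = [0.31853/(2·0.7178)]·0.559829
= 0.22188·0.559829 = 0.124213

Final: 0.124213


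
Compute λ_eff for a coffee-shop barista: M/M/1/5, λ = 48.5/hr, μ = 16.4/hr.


ρ = 2.9573; P_K = (1−ρ)ρ^5/(1−ρ^6) = 0.662847
λ_eff = λ(1 − P_K) = 48.5·(1 − 0.662847) = 48.5·0.337153 = 16.3519 /hr

Final: 16.3519 /hr


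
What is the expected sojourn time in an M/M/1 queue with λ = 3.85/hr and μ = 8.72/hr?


W = 1/(μ−λ) = 1/(8.72 − 3.85) = 1/4.87 = 0.2053 hr

Final: 0.2053 hr


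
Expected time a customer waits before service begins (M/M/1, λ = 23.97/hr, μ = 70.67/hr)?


ρ = 23.97/70.67 = 0.3392
Wq = ρ/(μ−λ) = 0.3392/(70.67 − 23.97) = 0.3392/46.70 = 0.007263 hr

Final: 0.007263 hr


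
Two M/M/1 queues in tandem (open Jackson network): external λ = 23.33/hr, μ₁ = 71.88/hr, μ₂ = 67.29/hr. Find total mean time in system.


Each node sees arrival rate λ = 23.33/hr (tandem ⇒ throughput preserved).
W₁ = 1/(μ₁−λ) = 1/(71.88−23.33) = 0.02060 hr
W₂ = 1/(μ₂−λ) = 1/(67.29−23.33) = 0.02275 hr
W_total = W₁ + W₂ = 0.02060 + 0.02275 = 0.04335 hr

Final: 0.04335 hr


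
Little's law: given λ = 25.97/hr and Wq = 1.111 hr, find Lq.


Lq = λWq = 25.97·1.111 = 28.8527

Final: 28.8527


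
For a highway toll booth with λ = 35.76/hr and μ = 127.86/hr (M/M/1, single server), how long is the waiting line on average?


ρ = 35.76/127.86 = 0.2797
Lq = ρ²/(1−ρ) = 0.07822/0.7203 = 0.1086

Final: 0.1086


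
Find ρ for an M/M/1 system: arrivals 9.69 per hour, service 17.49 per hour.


ρ = λ/μ = 9.69/17.49 = 0.5540

Final: 0.5540


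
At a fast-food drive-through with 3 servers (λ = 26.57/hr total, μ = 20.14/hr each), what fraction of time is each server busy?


ρ = λ/(cμ) = 26.57/(3·20.14) = 26.57/60.42 = 0.4398

Final: 0.4398


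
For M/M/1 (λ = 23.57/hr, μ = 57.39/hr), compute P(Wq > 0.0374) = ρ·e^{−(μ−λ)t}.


ρ = 23.57/57.39 = 0.4107
P(Wq > t) = ρ·e^{−(μ−λ)t} = 0.4107·e^{−1.2649}
= 0.4107·0.282277 = 0.115931

Final: 0.115931


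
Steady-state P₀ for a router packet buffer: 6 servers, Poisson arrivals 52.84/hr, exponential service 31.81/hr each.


a = λ/μ = 52.84/31.81 = 1.6611; ρ = a/c = 0.2769
Σ_{k=0}^{5} a^k/k! (terms k=0..5) = 1.00000 + 1.66111 + 1.37965 + 0.76392 + 0.31724 + 0.10539 = 5.22731
Tail: a^6/(6!(1−ρ)) = 21.00849/(720·0.7231) = 0.04035
P₀ = 1/(5.22731 + 0.04035) = 1/5.26766 = 0.189838

Final: 0.189838


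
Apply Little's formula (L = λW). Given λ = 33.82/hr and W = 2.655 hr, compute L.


L = λW = 33.82·2.655 = 89.7921

Final: 89.7921


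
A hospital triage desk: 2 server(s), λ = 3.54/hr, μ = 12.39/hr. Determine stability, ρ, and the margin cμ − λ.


Total capacity cμ = 2·12.39 = 24.78/hr
ρ = λ/(cμ) = 3.54/24.78 = 0.1429
Stable ⇔ ρ < 1: YES
Spare capacity = cμ − λ = 24.78 − 3.54 = 21.24/hr

Final: ρ = 0.1429; stable; margin = 21.24/hr


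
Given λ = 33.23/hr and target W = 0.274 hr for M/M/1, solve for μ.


W = 1/(μ−λ) ⇒ μ − λ = 1/W = 1/0.274 = 3.6496
μ = λ + 1/W = 33.23 + 3.6496 = 36.8796 per hr

Final: 36.8796 /hr


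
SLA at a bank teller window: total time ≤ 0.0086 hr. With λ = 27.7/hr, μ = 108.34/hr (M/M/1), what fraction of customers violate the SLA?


W ~ Exponential(μ−λ) for M/M/1.
μ − λ = 108.34 − 27.7 = 80.6400
P(W > t) = e^{−(μ−λ)t} = e^{−0.6935} = 0.499822

Final: 0.499822


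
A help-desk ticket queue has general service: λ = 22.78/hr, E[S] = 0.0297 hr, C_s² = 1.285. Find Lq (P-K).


ρ = λ·E[S] = 22.78·0.0297 = 0.6766
Lq = ρ²(1+C_s²)/(2(1−ρ)) = 0.4577·(1+1.285)/(2·0.3234)
= 0.4577·2.2850/0.6469 = 1.61693

Final: 1.61693


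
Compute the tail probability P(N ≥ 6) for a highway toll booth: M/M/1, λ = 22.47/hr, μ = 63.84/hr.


ρ = 22.47/63.84 = 0.3520
P(N ≥ n) = ρ^n = 0.3520^6 = 0.001901

Final: 0.001901


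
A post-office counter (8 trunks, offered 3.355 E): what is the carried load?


B(8,3.355) = 0.014005 (Erlang-B)
Carried load = a(1 − B) = 3.355·(1 − 0.014005) = 3.355·0.985995 = 3.3080 E

Final: 3.3080 Erlangs


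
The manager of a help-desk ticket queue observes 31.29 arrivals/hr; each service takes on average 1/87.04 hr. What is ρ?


ρ = λ/μ = 31.29/87.04 = 0.3595

Final: 0.3595


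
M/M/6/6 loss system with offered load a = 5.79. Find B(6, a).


B(c,a) = (a^c/c!) / Σ_{k=0}^{c} a^k/k!
a^6/6! = 52.328572
Σ terms (k=0..6): 1.00000 + 5.79000 + 16.76205 + 32.35076 + 46.82772 + 54.22650 + 52.32857 = 209.285599
B = 52.328572/209.285599 = 0.250034

Final: 0.250034


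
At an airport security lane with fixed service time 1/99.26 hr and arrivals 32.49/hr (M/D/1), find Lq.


ρ = 32.49/99.26 = 0.3273
M/D/1: Lq = ρ²/(2(1−ρ)) = 0.1071/(2·0.6727) = 0.07964

Final: 0.07964


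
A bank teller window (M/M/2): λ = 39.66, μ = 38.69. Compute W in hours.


a = 1.0251; ρ = 0.5125; P₀ = 0.322283
Lq = P₀·a^c·ρ/(c!(1−ρ)²) = 0.36522
Wq = Lq/λ = 0.36522/39.66 = 0.009209 hr
W = Wq + 1/μ = 0.009209 + 0.02585 = 0.03506 hr

Final: 0.03506 hr


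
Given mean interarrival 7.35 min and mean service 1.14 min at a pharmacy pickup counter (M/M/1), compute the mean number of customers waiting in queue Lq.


λ = 60/7.35 = 8.1633 /hr
μ = 60/1.14 = 52.6316 /hr
ρ = λ/μ = 8.1633/52.6316 = 0.1551
Lq = ρ²/(1−ρ) = 0.02406/0.8449 = 0.02847

Final: 0.02847


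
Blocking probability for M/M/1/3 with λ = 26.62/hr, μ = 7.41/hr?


ρ = λ/μ = 26.62/7.41 = 3.5924
P_K = (1−ρ)ρ^K/(1−ρ^(K+1)) = (-2.5924·46.362786)/(1 − 166.555651)
= -120.192865/-165.555651 = 0.725997

Final: 0.725997


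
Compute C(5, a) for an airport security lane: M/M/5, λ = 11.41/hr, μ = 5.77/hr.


a = λ/μ = 1.9775; ρ = a/5 = 0.3955
P₀ = 0.137449 (from M/M/c formula)
C(c,a) = [a^c/(c!(1−ρ))]·P₀ = [30.23773/(120·0.6045)]·0.137449
= 0.41684·0.137449 = 0.057294

Final: 0.057294


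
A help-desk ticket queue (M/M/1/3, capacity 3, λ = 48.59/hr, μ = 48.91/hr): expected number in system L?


ρ = 48.59/48.91 = 0.9935
L = ρ[1 − (K+1)ρ^K + Kρ^(K+1)] / [(1−ρ)(1−ρ^(K+1))]
Numerator: 0.9935·(1 − 4·0.980500 + 3·0.974085) = 0.0002529
Denominator: (0.006543)·(0.025915) = 0.0001696
L = 0.0002529/0.0001696 = 1.4918

Final: 1.4918


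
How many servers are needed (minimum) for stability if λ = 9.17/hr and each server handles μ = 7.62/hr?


Stability requires cμ > λ ⇔ c > λ/μ.
λ/μ = 9.17/7.62 = 1.2034
Minimum integer c = ⌊1.2034⌋ + 1 = 2
Check: 2·7.62 = 15.24 > 9.17, while 1·7.62 = 7.62 ≤ 9.17

Final: 2 servers


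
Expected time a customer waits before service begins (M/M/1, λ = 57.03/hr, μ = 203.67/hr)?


ρ = 57.03/203.67 = 0.2800
Wq = ρ/(μ−λ) = 0.2800/(203.67 − 57.03) = 0.2800/146.64 = 0.001910 hr

Final: 0.001910 hr


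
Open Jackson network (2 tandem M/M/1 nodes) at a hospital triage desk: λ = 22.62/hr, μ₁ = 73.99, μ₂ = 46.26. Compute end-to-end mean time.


Each node sees arrival rate λ = 22.62/hr (tandem ⇒ throughput preserved).
W₁ = 1/(μ₁−λ) = 1/(73.99−22.62) = 0.01947 hr
W₂ = 1/(μ₂−λ) = 1/(46.26−22.62) = 0.04230 hr
W_total = W₁ + W₂ = 0.01947 + 0.04230 = 0.06177 hr

Final: 0.06177 hr


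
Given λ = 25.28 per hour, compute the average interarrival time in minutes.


Mean interarrival time = 1/λ = 1/25.28 hour = 0.03956 hour
In minutes: 0.03956 × 60 = 2.3734 min

Final: 2.3734 min


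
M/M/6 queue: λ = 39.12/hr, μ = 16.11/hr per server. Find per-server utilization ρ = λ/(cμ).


ρ = λ/(cμ) = 39.12/(6·16.11) = 39.12/96.66 = 0.4047

Final: 0.4047


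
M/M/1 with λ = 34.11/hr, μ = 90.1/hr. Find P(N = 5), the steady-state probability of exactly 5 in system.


ρ = 34.11/90.1 = 0.3786
P_n = (1−ρ)·ρ^n = (1 − 0.3786)·0.3786^5 = 0.6214·0.007777 = 0.004832

Final: 0.004832


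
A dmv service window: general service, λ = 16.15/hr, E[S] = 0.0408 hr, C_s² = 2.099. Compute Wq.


ρ = λ·E[S] = 16.15·0.0408 = 0.6589
E[S²] = E[S]²(1+C_s²) = 0.0408²·(1+2.099) = 0.005159
Wq = λ·E[S²]/(2(1−ρ)) = 16.15·0.005159/(2·0.3411) = 0.12213 hr

Final: 0.12213 hr


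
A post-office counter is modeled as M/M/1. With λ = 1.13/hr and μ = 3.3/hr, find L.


ρ = λ/μ = 1.13/3.3 = 0.3424
L = ρ/(1−ρ) = 0.3424/(1 − 0.3424) = 0.3424/0.6576 = 0.5207

Final: 0.5207


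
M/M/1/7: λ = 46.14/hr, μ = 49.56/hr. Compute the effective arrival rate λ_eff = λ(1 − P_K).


ρ = 0.9310; P_K = (1−ρ)ρ^7/(1−ρ^8) = 0.096031
λ_eff = λ(1 − P_K) = 46.14·(1 − 0.096031) = 46.14·0.903969 = 41.7092 /hr

Final: 41.7092 /hr


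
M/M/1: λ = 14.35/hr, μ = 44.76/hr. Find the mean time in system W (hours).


W = 1/(μ−λ) = 1/(44.76 − 14.35) = 1/30.41 = 0.03288 hr

Final: 0.03288 hr


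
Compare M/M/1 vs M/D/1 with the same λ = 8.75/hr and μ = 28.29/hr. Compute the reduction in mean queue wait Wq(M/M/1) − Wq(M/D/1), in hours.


ρ = 8.75/28.29 = 0.3093
Wq(M/M/1) = ρ/(μ−λ) = 0.3093/19.54 = 0.01583 hr
Wq(M/D/1) = ρ/(2(μ−λ)) = 0.007914 hr
Savings = 0.01583 − 0.007914 = 0.007914 hr

Final: 0.007914 hr


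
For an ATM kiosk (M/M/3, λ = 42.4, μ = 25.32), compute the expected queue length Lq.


a = λ/μ = 1.6746; ρ = a/3 = 0.5582
P₀ = 0.170997
Lq = P₀·a^c·ρ / (c!·(1−ρ)²) = 0.170997·4.69577·0.5582/(6·0.19520)
= 0.38269

Final: 0.38269


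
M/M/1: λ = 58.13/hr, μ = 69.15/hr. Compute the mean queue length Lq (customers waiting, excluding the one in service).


ρ = 58.13/69.15 = 0.8406
Lq = ρ²/(1−ρ) = 0.7067/0.1594 = 4.4343

Final: 4.4343


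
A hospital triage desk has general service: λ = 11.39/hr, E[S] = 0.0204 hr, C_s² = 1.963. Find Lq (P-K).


ρ = λ·E[S] = 11.39·0.0204 = 0.2324
Lq = ρ²(1+C_s²)/(2(1−ρ)) = 0.05399·(1+1.963)/(2·0.7676)
= 0.05399·2.9630/1.5353 = 0.10420

Final: 0.10420


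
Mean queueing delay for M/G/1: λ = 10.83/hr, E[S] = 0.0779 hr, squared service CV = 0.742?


ρ = λ·E[S] = 10.83·0.0779 = 0.8437
E[S²] = E[S]²(1+C_s²) = 0.0779²·(1+0.742) = 0.010571
Wq = λ·E[S²]/(2(1−ρ)) = 10.83·0.010571/(2·0.1563) = 0.36614 hr

Final: 0.36614 hr


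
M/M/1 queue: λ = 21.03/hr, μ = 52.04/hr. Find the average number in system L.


ρ = λ/μ = 21.03/52.04 = 0.4041
L = ρ/(1−ρ) = 0.4041/(1 − 0.4041) = 0.4041/0.5959 = 0.6782

Final: 0.6782


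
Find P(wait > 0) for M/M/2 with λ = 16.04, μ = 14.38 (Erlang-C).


a = λ/μ = 1.1154; ρ = a/2 = 0.5577
P₀ = 0.283929 (from M/M/c formula)
C(c,a) = [a^c/(c!(1−ρ))]·P₀ = [1.24420/(2·0.4423)]·0.283929
= 1.40657·0.283929 = 0.399367

Final: 0.399367


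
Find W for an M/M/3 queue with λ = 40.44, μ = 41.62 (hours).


a = 0.9716; ρ = 0.3239; P₀ = 0.374556
Lq = P₀·a^c·ρ/(c!(1−ρ)²) = 0.04057
Wq = Lq/λ = 0.04057/40.44 = 0.001003 hr
W = Wq + 1/μ = 0.001003 + 0.02403 = 0.02503 hr

Final: 0.02503 hr


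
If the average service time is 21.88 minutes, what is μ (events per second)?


μ = 1/(service time) in consistent units.
1 second = 0.0166667 min, so μ = 0.0166667/21.88 = 0.0007617 per second

Final: 0.0007617 /sec


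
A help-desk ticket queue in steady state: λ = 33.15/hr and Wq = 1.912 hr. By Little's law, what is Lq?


Lq = λWq = 33.15·1.912 = 63.3828

Final: 63.3828


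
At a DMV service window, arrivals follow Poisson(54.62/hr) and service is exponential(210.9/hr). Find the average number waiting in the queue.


ρ = 54.62/210.9 = 0.2590
Lq = ρ²/(1−ρ) = 0.06707/0.7410 = 0.09052

Final: 0.09052


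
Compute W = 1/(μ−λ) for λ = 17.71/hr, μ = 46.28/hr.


W = 1/(μ−λ) = 1/(46.28 − 17.71) = 1/28.57 = 0.03500 hr

Final: 0.03500 hr


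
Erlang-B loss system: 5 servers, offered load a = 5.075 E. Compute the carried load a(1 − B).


B(5,5.075) = 0.290924 (Erlang-B)
Carried load = a(1 − B) = 5.075·(1 − 0.290924) = 5.075·0.709076 = 3.5986 E

Final: 3.5986 Erlangs
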